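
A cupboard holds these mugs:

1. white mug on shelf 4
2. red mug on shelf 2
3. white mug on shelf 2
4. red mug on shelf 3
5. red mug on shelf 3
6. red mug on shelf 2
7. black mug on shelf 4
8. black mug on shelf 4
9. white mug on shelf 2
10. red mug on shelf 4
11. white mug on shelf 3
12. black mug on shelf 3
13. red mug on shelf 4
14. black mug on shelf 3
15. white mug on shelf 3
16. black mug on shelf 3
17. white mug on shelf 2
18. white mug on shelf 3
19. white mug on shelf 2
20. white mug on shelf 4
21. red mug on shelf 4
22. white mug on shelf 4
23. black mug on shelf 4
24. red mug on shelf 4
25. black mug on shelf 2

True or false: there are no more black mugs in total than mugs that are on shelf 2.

|black mugs| = 7.
|mugs on shelf 2| = 7.
The claim requires 7 ≤ 7, which holds.

True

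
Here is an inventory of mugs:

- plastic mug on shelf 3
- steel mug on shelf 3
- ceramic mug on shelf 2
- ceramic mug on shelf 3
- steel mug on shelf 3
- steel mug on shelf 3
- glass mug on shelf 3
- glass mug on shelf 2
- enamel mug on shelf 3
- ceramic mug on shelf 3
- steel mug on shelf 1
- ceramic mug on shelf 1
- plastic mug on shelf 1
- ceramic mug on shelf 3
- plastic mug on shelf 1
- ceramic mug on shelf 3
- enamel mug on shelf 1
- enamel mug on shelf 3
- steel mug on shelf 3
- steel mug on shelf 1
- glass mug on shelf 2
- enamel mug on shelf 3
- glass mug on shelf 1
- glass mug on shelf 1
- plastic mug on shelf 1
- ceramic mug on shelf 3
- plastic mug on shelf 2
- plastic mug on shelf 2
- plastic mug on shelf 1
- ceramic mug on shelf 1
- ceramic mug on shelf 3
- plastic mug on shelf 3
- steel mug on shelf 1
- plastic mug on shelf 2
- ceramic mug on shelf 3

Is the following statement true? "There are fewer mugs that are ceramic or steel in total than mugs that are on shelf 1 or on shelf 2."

True

|mugs that are ceramic or steel| = 17.
|mugs on shelf 1 or on shelf 2| = 18.
The claim requires 17 < 18, which holds.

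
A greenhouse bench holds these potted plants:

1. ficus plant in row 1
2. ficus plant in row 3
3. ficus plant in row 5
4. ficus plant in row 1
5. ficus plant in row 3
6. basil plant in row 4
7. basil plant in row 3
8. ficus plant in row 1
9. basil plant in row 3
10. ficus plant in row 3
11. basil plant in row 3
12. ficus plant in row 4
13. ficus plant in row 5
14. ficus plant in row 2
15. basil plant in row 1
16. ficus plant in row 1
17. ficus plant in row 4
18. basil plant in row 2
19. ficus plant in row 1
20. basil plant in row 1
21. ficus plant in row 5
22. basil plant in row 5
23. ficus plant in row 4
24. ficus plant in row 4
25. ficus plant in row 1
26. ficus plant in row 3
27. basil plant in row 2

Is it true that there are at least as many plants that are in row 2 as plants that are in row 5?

False

|plants in row 2| = 3.
|plants in row 5| = 4.
The claim requires 3 ≥ 4, which does not hold.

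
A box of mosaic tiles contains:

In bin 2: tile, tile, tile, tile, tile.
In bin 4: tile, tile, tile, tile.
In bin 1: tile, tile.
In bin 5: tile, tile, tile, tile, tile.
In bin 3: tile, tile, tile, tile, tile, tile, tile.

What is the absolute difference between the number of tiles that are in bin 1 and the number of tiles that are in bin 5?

tiles in bin 1: 2. tiles in bin 5: 5.
|2 − 5| = 5 − 2 = 3.

3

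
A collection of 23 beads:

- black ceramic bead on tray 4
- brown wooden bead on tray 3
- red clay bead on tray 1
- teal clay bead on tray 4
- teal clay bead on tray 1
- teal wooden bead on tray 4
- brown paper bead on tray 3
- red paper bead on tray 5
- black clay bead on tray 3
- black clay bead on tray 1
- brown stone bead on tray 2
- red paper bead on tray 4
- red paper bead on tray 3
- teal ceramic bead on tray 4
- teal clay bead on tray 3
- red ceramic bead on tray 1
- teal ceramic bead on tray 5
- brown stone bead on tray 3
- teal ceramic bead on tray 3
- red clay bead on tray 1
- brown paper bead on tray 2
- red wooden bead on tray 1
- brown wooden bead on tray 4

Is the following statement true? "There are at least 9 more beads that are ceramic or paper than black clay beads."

False

beads that are ceramic or paper: 10.
black clay beads: 2.
The claim requires 10 − 2 = 8 ≥ 9, which does not hold.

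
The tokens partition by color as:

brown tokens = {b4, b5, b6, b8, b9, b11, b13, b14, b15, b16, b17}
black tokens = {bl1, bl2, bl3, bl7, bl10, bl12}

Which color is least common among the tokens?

black

Counts by color: brown 11, black 6.
The minimum is 6, held uniquely by black.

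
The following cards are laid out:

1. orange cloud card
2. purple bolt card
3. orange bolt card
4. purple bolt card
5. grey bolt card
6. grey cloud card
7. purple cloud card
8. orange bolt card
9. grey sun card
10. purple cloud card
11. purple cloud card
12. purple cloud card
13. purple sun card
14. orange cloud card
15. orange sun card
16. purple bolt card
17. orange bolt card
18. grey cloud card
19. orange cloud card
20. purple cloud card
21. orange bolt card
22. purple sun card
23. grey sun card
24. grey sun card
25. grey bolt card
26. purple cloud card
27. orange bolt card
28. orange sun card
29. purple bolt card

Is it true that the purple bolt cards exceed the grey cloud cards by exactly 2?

True

purple bolt cards: 4.
grey cloud cards: 2.
The claim requires 4 − 2 (= 2) to equal 2, which holds.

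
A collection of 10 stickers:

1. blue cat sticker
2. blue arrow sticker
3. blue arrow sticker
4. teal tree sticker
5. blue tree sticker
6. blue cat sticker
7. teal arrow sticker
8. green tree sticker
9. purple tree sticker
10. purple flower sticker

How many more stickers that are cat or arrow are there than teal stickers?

3

stickers that are cat or arrow: 5.
teal stickers: 2.
5 − 2 = 3.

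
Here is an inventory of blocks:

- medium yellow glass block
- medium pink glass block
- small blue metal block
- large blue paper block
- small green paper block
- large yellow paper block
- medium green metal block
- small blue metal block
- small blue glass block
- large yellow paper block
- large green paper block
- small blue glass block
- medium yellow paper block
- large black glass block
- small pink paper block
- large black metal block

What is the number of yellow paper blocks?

3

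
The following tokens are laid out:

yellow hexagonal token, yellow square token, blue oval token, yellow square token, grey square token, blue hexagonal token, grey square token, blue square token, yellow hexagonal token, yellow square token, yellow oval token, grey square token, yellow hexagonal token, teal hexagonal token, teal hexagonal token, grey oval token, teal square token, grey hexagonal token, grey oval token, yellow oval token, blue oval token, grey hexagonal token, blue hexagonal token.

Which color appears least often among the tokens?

Counts by color: yellow 8, grey 7, blue 5, teal 3.
The minimum is 3, held uniquely by teal.

teal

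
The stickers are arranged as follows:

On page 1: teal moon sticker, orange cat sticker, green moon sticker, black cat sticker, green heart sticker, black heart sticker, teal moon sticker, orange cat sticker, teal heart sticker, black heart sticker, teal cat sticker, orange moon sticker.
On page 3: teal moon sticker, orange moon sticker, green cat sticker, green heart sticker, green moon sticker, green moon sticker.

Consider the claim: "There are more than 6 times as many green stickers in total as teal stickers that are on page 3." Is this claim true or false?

|green stickers| = 6.
|teal stickers on page 3| = 1.
The claim requires 6 > 6 × 1 = 6, which does not hold.

False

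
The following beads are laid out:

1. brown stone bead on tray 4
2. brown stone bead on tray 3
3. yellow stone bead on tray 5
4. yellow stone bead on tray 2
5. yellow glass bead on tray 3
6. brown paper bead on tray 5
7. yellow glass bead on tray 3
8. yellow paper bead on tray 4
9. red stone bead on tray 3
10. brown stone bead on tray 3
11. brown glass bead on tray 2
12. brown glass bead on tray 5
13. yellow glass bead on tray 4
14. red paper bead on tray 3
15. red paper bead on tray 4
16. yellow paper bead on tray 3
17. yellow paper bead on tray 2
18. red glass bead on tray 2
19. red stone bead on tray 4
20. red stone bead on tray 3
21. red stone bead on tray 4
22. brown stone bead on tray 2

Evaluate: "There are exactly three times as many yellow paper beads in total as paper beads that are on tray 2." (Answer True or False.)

True

There are 3 yellow paper beads.
There is 1 paper bead on tray 2.
The claim requires 3 = 3 × 1 = 3, which holds.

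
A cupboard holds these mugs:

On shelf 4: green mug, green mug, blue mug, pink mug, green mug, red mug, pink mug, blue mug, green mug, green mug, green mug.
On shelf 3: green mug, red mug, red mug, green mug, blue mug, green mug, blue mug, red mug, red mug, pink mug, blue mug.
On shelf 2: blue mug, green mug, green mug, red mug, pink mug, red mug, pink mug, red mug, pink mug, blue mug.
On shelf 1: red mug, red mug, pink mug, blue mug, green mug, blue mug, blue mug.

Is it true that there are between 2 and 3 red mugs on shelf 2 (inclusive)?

True

There are 3 red mugs on shelf 2.
The claim requires 2 ≤ 3 ≤ 3, which holds.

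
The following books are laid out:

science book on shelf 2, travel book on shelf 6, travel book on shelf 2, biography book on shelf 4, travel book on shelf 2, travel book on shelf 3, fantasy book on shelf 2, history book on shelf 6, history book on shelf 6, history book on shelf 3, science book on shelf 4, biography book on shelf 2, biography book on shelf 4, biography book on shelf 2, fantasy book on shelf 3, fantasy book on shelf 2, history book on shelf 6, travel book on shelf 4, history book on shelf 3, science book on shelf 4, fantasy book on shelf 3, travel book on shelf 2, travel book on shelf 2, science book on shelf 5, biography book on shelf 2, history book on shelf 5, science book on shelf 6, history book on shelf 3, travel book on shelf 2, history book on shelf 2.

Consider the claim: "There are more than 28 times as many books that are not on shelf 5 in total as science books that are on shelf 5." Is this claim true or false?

False

books that are not on shelf 5: 28.
science books on shelf 5: 1.
The claim requires 28 > 28 × 1 = 28, which does not hold.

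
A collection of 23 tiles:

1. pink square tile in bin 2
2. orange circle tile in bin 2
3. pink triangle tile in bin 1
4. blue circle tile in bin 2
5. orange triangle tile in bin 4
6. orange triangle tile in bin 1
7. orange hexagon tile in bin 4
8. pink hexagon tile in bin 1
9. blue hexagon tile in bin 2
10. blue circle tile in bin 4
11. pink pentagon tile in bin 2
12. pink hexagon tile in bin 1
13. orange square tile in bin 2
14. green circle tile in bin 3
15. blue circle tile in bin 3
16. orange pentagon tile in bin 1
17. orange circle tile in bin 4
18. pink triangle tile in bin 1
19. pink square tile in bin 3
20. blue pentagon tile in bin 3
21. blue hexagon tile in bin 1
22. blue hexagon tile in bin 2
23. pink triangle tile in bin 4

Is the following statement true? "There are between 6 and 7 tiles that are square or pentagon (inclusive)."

True

|tiles that are square or pentagon| = 6.
The claim requires 6 ≤ 6 ≤ 7, which holds.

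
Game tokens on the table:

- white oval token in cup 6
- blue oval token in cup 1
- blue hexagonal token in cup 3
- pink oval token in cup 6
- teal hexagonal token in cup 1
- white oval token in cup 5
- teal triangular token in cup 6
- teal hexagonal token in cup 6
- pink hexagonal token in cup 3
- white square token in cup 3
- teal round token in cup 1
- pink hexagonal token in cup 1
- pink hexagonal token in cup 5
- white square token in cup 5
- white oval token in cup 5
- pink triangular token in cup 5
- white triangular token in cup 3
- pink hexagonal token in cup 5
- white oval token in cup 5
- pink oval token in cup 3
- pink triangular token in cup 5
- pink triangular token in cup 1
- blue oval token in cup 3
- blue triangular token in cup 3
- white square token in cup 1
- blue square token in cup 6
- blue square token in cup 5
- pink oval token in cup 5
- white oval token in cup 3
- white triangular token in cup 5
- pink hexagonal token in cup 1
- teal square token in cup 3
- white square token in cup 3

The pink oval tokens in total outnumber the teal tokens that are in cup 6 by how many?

1

pink oval tokens: 3.
teal tokens in cup 6: 2.
3 − 2 = 1.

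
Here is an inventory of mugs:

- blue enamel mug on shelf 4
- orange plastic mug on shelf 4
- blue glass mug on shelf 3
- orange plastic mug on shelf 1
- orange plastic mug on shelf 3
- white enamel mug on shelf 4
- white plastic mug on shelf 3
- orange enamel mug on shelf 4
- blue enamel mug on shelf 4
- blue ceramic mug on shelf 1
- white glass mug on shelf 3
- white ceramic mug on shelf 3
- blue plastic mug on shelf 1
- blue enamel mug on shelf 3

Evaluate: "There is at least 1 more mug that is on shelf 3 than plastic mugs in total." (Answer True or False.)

|mugs on shelf 3| = 6.
|plastic mugs| = 5.
The claim requires 6 − 5 = 1 ≥ 1, which holds.

True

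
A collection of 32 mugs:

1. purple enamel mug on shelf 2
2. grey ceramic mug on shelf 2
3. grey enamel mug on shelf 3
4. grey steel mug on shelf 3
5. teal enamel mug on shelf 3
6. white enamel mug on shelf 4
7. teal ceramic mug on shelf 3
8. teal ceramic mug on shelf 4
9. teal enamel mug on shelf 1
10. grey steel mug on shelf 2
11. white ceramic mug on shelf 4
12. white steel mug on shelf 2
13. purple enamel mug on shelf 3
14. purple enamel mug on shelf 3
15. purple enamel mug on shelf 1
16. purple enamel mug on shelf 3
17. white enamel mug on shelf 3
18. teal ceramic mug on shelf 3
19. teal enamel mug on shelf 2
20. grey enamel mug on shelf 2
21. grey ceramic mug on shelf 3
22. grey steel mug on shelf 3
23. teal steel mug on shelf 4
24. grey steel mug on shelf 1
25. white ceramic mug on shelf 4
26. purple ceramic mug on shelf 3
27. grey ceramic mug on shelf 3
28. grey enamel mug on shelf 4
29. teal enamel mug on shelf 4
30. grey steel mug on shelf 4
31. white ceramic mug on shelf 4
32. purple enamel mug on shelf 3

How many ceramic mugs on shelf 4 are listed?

4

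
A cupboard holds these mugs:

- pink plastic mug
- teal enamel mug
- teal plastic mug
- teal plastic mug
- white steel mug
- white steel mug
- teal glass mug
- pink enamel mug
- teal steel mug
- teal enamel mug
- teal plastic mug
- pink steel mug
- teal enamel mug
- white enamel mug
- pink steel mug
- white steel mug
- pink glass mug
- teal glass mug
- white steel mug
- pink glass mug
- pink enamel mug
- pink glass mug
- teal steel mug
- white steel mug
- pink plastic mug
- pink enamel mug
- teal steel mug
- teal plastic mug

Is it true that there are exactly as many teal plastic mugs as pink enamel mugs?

teal plastic mugs: 4.
pink enamel mugs: 3.
The claim requires 4 = 3, which does not hold.

False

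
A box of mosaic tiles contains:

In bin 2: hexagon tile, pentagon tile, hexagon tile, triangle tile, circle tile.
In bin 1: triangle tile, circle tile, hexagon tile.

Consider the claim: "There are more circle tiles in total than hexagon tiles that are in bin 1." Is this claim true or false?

True

circle tiles: 2.
hexagon tiles in bin 1: 1.
The claim requires 2 > 1, which holds.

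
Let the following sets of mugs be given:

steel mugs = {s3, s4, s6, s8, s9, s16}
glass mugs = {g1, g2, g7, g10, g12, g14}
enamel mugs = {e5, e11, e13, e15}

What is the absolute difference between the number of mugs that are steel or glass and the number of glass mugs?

mugs that are steel or glass: 12. glass mugs: 6.
|12 − 6| = 12 − 6 = 6.

6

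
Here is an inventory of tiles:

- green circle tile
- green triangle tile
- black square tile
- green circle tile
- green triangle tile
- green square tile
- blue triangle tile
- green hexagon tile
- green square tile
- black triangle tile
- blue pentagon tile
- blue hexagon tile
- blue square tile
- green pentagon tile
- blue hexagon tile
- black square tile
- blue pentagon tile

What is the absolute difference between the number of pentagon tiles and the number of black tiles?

pentagon tiles: 3. black tiles: 3.
|3 − 3| = 3 − 3 = 0.

0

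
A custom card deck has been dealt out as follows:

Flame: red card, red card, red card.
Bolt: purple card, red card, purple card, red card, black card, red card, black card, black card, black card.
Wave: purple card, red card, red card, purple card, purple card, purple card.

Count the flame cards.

3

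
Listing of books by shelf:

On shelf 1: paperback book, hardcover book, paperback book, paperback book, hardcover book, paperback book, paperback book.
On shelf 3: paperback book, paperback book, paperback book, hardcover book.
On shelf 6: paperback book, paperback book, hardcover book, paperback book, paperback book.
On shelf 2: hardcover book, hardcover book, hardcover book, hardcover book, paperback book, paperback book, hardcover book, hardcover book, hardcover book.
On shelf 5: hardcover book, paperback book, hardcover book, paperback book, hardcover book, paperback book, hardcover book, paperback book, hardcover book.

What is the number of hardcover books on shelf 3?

1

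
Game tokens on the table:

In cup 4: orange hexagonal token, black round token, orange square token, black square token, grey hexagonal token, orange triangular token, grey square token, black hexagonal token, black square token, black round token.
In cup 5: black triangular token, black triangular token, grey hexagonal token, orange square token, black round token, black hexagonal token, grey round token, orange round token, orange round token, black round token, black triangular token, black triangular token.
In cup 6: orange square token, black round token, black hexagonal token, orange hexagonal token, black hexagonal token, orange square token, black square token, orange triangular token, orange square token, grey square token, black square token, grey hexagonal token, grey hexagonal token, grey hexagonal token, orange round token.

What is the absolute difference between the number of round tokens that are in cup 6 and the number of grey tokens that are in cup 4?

round tokens in cup 6: 2. grey tokens in cup 4: 2.
|2 − 2| = 2 − 2 = 0.

0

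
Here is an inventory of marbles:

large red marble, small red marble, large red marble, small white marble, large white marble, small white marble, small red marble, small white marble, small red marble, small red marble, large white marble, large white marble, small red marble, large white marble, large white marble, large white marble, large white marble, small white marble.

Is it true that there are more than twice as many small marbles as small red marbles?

small marbles: 9.
small red marbles: 5.
The claim requires 9 > 2 × 5 = 10, which does not hold.

False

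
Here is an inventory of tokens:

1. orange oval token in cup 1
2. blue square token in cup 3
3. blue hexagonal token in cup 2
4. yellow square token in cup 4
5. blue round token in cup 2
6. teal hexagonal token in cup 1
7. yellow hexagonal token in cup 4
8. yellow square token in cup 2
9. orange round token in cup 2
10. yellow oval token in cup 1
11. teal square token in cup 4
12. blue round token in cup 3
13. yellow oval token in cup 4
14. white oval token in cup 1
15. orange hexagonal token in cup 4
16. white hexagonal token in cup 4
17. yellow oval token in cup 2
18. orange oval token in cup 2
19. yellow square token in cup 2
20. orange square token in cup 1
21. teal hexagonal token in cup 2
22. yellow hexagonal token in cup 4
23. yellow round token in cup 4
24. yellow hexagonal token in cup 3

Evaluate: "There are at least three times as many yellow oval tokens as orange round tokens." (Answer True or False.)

There are 3 yellow oval tokens.
There is 1 orange round token.
The claim requires 3 ≥ 3 × 1 = 3, which holds.

True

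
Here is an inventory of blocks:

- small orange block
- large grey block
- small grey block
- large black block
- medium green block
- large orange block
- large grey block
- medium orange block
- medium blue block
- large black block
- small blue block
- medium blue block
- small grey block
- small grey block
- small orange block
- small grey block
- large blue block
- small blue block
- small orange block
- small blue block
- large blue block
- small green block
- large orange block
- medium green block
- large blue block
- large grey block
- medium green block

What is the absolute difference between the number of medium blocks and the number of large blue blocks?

medium blocks: 6. large blue blocks: 3.
|6 − 3| = 6 − 3 = 3.

3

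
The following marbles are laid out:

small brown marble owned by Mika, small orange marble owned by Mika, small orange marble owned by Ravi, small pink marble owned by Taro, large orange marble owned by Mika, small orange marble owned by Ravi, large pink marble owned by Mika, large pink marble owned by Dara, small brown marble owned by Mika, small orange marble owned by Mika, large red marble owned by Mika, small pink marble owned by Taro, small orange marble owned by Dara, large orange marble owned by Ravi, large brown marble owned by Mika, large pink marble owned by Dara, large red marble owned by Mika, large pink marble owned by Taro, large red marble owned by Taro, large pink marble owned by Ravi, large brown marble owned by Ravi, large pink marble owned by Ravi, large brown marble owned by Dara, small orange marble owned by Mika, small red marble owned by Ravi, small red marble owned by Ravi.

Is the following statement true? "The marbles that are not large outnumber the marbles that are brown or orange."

False

marbles that are not large: 12.
marbles that are brown or orange: 13.
The claim requires 12 > 13, which does not hold.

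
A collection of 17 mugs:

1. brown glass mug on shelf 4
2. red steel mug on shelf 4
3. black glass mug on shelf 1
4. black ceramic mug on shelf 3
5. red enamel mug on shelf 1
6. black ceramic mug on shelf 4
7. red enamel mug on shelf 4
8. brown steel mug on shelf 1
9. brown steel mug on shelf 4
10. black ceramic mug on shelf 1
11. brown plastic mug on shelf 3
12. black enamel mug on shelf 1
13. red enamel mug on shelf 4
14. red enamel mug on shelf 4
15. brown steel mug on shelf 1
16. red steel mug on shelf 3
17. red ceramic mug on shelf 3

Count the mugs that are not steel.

12

Total mugs: 17; with the excluded value: 5; remaining 17 − 5 = 12.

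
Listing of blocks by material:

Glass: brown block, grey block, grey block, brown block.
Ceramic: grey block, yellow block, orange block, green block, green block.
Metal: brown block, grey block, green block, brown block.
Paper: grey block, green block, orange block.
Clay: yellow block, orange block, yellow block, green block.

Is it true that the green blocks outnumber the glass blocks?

green blocks: 5.
glass blocks: 4.
The claim requires 5 > 4, which holds.

True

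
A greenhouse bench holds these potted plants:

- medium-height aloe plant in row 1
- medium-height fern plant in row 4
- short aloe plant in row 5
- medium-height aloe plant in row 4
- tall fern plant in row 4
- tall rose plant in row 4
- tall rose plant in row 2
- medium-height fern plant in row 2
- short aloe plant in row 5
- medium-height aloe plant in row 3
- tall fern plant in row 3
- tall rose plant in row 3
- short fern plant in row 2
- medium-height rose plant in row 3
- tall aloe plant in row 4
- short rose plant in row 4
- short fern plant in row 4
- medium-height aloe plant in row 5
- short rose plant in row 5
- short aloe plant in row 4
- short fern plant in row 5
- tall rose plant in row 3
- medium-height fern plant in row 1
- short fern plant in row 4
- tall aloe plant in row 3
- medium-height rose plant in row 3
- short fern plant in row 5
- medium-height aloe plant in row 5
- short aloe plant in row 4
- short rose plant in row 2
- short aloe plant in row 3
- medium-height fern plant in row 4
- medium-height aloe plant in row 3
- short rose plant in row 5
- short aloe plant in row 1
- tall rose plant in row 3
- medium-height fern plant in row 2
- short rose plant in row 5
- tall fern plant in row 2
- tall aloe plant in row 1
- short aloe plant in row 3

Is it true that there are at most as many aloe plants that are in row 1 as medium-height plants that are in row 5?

|aloe plants in row 1| = 3.
|medium-height plants in row 5| = 2.
The claim requires 3 ≤ 2, which does not hold.

False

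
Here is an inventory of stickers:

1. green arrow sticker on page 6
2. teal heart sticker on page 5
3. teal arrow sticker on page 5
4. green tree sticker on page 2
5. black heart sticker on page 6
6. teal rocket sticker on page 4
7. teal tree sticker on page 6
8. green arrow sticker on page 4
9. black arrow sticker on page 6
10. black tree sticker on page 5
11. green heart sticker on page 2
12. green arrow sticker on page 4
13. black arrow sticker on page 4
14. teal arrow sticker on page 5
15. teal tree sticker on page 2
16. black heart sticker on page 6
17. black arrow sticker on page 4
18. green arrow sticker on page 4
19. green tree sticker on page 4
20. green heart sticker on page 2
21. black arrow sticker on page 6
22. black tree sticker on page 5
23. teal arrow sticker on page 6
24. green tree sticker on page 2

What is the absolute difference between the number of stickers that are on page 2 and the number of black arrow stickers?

stickers on page 2: 5. black arrow stickers: 4.
|5 − 4| = 5 − 4 = 1.

1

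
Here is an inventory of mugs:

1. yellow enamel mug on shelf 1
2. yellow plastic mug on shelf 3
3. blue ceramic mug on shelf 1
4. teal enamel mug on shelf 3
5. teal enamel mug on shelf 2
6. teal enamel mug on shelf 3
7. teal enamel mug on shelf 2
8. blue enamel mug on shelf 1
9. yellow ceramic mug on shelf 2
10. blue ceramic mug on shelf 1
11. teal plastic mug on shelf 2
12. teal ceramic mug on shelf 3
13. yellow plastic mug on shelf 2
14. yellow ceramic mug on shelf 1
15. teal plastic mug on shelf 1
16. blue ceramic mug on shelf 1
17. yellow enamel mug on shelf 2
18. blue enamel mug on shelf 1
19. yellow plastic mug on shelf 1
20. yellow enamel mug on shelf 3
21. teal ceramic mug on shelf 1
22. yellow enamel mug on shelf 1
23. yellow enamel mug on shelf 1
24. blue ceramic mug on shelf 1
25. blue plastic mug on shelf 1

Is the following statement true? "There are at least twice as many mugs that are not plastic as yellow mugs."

mugs that are not plastic: 19.
yellow mugs: 10.
The claim requires 19 ≥ 2 × 10 = 20, which does not hold.

False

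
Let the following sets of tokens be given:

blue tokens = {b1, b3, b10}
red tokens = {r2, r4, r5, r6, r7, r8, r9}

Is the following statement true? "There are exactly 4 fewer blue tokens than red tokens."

True

blue tokens: 3.
red tokens: 7.
The claim requires 7 − 3 (= 4) to equal 4, which holds.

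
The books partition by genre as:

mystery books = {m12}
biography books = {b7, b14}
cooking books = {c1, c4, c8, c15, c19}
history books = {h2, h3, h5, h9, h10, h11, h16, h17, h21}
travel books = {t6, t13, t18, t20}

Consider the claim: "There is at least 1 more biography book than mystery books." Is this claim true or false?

True

|biography books| = 2.
|mystery books| = 1.
The claim requires 2 − 1 = 1 ≥ 1, which holds.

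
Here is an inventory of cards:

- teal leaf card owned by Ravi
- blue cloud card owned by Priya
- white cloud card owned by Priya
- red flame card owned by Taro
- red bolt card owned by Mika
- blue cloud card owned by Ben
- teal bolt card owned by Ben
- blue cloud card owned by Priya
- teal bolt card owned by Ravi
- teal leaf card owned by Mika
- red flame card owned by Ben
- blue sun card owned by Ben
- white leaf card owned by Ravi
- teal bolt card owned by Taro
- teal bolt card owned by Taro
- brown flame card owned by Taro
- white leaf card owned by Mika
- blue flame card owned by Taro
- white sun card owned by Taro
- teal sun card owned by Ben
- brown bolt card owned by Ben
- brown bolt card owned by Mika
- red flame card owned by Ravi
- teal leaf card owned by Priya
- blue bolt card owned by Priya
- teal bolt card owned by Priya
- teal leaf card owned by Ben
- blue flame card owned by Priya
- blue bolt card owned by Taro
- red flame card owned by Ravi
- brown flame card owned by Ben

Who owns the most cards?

Counts by player: Ben→8, Taro→7, Priya→7, Ravi→5, Mika→4.
The maximum is 8, held uniquely by Ben.

Ben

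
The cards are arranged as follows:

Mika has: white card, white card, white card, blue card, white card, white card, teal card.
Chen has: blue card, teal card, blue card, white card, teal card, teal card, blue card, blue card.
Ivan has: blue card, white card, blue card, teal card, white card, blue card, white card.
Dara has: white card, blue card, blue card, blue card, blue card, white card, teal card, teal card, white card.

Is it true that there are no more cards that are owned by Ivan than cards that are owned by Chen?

True

cards owned by Ivan: 7.
cards owned by Chen: 8.
The claim requires 7 ≤ 8, which holds.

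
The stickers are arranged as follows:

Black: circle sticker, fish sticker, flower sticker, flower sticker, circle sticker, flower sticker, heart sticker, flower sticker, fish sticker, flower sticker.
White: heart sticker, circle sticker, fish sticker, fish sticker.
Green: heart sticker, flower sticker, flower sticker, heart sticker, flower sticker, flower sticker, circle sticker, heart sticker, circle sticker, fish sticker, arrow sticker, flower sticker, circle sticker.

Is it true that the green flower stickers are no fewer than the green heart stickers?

True

green flower stickers: 5.
green heart stickers: 3.
The claim requires 5 ≥ 3, which holds.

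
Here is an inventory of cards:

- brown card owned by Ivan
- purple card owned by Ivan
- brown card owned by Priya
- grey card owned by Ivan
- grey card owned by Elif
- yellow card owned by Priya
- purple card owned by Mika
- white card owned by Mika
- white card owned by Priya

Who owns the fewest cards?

Counts by player: Ivan→3, Priya→3, Mika→2, Elif→1.
The minimum is 1, held uniquely by Elif.

Elif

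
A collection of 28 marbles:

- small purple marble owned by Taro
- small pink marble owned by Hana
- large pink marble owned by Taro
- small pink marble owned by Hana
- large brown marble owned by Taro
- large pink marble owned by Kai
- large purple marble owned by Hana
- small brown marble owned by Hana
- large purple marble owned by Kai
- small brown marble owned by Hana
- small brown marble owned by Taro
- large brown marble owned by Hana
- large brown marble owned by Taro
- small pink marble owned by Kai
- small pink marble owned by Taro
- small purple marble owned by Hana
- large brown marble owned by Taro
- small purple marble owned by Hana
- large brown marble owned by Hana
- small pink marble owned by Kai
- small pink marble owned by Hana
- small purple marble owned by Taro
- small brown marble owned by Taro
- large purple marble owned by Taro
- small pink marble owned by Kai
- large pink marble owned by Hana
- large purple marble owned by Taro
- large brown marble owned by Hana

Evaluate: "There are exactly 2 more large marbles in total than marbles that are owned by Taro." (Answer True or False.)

large marbles: 13.
marbles owned by Taro: 11.
The claim requires 13 − 11 (= 2) to equal 2, which holds.

True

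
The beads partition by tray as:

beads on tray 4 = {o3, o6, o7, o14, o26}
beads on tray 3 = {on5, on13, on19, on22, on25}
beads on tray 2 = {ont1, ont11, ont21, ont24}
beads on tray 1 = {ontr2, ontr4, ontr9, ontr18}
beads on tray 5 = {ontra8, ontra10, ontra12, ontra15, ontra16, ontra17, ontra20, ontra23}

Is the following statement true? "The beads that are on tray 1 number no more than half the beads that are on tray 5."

True

There are 4 beads on tray 1.
There are 8 beads on tray 5.
The claim requires 2 × 4 = 8 ≤ 8, which holds.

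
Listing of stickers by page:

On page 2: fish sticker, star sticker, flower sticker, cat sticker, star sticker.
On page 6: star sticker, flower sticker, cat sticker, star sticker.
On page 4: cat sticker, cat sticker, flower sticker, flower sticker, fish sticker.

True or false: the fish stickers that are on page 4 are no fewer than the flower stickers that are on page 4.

fish stickers on page 4: 1.
flower stickers on page 4: 2.
The claim requires 1 ≥ 2, which does not hold.

False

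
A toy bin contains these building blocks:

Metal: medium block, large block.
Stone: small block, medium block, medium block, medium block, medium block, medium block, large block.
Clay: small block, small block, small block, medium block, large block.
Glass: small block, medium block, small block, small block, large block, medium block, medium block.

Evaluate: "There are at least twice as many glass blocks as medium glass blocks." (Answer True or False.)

glass blocks: 7.
medium glass blocks: 3.
The claim requires 7 ≥ 2 × 3 = 6, which holds.

True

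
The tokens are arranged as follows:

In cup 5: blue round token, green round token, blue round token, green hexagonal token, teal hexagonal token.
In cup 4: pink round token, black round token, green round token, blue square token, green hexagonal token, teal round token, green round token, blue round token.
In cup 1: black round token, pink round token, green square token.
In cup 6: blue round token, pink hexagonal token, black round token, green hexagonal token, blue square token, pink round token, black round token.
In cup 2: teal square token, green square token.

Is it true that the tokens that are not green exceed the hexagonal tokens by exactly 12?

|tokens that are not green| = 17.
|hexagonal tokens| = 5.
The claim requires 17 − 5 (= 12) to equal 12, which holds.

True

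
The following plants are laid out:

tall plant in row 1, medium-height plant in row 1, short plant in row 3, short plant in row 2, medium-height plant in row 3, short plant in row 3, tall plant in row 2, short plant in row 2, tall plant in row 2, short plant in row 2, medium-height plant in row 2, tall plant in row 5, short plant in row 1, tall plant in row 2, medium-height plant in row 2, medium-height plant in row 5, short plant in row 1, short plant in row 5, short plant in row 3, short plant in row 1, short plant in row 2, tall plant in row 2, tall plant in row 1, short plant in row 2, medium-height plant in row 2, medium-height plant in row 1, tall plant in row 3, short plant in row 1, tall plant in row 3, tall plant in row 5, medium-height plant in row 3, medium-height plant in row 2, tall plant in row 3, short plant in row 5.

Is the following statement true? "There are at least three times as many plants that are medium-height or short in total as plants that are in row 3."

plants that are medium-height or short: 23.
plants in row 3: 8.
The claim requires 23 ≥ 3 × 8 = 24, which does not hold.

False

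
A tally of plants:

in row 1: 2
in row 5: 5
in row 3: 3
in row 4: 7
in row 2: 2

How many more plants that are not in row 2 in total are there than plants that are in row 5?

12

plants that are not in row 2: 17.
plants in row 5: 5.
17 − 5 = 12.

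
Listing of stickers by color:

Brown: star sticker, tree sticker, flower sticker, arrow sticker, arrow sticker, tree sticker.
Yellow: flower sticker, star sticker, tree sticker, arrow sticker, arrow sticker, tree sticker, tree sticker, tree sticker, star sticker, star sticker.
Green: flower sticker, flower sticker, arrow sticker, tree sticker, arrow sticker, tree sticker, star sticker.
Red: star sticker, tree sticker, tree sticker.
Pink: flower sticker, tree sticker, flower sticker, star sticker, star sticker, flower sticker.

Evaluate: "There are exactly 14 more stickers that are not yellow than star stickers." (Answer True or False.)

|stickers that are not yellow| = 22.
|star stickers| = 8.
The claim requires 22 − 8 (= 14) to equal 14, which holds.

True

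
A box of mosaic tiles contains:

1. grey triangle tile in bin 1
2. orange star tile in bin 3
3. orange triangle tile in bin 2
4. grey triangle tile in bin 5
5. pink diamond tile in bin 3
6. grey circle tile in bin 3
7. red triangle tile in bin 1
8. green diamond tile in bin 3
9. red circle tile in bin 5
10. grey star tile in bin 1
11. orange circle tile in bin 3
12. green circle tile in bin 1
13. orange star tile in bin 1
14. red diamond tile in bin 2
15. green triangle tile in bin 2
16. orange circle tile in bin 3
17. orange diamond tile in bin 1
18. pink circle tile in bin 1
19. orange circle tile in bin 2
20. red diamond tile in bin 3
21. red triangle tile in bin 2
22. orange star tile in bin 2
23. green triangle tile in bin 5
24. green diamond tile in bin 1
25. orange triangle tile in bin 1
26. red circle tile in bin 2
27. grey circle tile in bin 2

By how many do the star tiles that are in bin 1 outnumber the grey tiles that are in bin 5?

1

star tiles in bin 1: 2.
grey tiles in bin 5: 1.
2 − 1 = 1.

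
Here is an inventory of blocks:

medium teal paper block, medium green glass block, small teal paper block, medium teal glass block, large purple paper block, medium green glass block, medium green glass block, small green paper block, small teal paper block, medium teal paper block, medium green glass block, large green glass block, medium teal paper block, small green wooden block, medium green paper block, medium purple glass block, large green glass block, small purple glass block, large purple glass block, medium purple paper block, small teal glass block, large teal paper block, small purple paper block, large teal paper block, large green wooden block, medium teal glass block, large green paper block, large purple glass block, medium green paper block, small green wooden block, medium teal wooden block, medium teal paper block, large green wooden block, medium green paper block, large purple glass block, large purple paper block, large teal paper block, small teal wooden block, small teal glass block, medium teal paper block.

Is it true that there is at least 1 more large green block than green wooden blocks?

There are 5 large green blocks.
There are 4 green wooden blocks.
The claim requires 5 − 4 = 1 ≥ 1, which holds.

True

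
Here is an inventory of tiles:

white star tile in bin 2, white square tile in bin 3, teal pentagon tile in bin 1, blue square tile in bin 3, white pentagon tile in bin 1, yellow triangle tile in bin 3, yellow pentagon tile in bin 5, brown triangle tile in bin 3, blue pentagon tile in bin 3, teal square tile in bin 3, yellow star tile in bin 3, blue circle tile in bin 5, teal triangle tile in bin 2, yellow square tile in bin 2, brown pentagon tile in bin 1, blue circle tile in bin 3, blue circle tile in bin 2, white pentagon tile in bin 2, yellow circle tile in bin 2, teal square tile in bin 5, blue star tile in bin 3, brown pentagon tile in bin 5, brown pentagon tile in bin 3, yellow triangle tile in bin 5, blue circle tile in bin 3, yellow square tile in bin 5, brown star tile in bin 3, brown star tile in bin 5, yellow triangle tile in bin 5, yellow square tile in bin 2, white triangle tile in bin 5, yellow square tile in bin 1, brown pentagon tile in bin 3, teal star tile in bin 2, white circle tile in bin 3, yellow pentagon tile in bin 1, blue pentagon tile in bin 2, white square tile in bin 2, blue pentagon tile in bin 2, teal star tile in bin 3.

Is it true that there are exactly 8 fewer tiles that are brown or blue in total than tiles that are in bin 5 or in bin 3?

True

tiles that are brown or blue: 16.
tiles in bin 5 or in bin 3: 24.
The claim requires 24 − 16 (= 8) to equal 8, which holds.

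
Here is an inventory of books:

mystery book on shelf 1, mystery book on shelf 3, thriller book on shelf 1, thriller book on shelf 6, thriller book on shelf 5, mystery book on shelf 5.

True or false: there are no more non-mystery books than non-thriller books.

True

There are 3 non-mystery books.
There are 3 non-thriller books.
The claim requires 3 ≤ 3, which holds.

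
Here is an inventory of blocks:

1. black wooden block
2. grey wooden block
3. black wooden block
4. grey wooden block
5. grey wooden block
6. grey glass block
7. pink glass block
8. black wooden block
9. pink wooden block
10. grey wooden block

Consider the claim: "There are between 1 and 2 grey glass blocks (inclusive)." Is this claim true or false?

True

|grey glass blocks| = 1.
The claim requires 1 ≤ 1 ≤ 2, which holds.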